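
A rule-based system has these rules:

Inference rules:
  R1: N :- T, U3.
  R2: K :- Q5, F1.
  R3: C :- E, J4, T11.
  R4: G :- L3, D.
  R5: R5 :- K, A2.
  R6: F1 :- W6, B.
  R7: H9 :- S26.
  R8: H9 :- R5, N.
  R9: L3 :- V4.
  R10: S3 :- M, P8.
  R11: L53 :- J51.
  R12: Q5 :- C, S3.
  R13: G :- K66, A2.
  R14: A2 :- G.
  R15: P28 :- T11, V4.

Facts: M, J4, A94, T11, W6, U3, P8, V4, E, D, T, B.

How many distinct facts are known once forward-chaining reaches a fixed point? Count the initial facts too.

24

Round 1 fires R1, R3, R6, R9, R10, R15, giving N, C, F1, L3, S3, P28.
Round 2 fires R4, R12, giving G, Q5.
Round 3 fires R2, R14, giving K, A2.
Round 4 fires R5, giving R5.
Round 5 fires R8, giving H9.
Closure: {A2, A94, B, C, D, E, F1, G, H9, J4, K, L3, M, N, P28, P8, Q5, R5, S3, T, T11, U3, V4, W6} — 24 facts.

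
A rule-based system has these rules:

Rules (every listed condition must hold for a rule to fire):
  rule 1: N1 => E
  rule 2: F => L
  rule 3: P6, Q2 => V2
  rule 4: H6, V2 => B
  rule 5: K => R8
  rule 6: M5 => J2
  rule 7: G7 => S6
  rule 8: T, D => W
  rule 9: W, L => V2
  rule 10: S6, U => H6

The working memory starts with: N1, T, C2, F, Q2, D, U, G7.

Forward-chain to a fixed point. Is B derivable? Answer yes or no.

yes

Round 1 fires rule 1, rule 2, rule 7, rule 8, giving E, L, S6, W.
Round 2 fires rule 9, rule 10, giving V2, H6.
Round 3 fires rule 4, giving B.
B appears in round 3, so it is derivable.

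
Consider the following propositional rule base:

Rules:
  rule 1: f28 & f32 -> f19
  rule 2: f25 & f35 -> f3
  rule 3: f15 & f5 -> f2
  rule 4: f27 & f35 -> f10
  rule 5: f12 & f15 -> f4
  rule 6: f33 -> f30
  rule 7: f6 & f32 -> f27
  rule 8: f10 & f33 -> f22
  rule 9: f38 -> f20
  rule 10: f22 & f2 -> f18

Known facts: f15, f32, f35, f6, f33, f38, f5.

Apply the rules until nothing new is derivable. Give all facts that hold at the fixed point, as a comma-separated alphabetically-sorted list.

f10, f15, f18, f2, f20, f22, f27, f30, f32, f33, f35, f38, f5, f6

Round 1: rule 3 [f15 & f5 -> f2]; rule 6 [f33 -> f30]; rule 7 [f6 & f32 -> f27]; rule 9 [f38 -> f20]. New: f2, f30, f27, f20.
Round 2: rule 4 [f27 & f35 -> f10]. New: f10.
Round 3: rule 8 [f10 & f33 -> f22]. New: f22.
Round 4: rule 10 [f22 & f2 -> f18]. New: f18.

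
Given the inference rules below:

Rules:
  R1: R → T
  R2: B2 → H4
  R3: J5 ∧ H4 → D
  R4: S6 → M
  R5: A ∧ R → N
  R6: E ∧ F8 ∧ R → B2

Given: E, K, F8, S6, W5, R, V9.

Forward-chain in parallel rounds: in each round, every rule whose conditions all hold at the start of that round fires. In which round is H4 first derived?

2

[1] R1 [R → T]; R4 [S6 → M]; R6 [E ∧ F8 ∧ R → B2]. ⇒ new: T, M, B2.
[2] R2 [B2 → H4]. ⇒ new: H4.
H4 first appears in round 2.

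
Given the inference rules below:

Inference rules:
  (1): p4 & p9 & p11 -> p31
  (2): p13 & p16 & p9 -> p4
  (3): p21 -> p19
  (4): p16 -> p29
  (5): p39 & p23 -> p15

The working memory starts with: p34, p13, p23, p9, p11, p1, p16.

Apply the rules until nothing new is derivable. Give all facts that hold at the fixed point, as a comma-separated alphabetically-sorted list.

p1, p11, p13, p16, p23, p29, p31, p34, p4, p9

Round 1 fires (2), (4), giving p4, p29.
Round 2 fires (1), giving p31.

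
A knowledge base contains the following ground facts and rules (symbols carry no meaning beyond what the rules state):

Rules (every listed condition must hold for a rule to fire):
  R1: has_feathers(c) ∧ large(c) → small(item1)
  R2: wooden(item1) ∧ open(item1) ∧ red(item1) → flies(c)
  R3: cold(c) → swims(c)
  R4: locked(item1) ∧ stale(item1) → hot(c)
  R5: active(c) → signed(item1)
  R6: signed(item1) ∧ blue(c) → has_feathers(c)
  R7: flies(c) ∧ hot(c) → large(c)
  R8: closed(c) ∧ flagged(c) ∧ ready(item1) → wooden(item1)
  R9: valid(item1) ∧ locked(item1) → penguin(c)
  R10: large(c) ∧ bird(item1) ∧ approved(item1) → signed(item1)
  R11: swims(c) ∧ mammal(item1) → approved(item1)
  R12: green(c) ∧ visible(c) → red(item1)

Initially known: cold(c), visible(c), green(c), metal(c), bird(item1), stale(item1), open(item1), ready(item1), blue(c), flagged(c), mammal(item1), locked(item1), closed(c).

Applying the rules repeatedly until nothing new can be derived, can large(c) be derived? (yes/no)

Round 1: R3 [cold(c) → swims(c)]; R4 [locked(item1) ∧ stale(item1) → hot(c)]; R8 [closed(c) ∧ flagged(c) ∧ ready(item1) → wooden(item1)]; R12 [green(c) ∧ visible(c) → red(item1)]. Adds swims(c), hot(c), wooden(item1), red(item1).
Round 2: R2 [wooden(item1) ∧ open(item1) ∧ red(item1) → flies(c)]; R11 [swims(c) ∧ mammal(item1) → approved(item1)]. Adds flies(c), approved(item1).
Round 3: R7 [flies(c) ∧ hot(c) → large(c)]. Adds large(c).
Round 4: R10 [large(c) ∧ bird(item1) ∧ approved(item1) → signed(item1)]. Adds signed(item1).
Round 5: R6 [signed(item1) ∧ blue(c) → has_feathers(c)]. Adds has_feathers(c).
Round 6: R1 [has_feathers(c) ∧ large(c) → small(item1)]. Adds small(item1).
large(c) appears in round 3, so it is derivable.

yes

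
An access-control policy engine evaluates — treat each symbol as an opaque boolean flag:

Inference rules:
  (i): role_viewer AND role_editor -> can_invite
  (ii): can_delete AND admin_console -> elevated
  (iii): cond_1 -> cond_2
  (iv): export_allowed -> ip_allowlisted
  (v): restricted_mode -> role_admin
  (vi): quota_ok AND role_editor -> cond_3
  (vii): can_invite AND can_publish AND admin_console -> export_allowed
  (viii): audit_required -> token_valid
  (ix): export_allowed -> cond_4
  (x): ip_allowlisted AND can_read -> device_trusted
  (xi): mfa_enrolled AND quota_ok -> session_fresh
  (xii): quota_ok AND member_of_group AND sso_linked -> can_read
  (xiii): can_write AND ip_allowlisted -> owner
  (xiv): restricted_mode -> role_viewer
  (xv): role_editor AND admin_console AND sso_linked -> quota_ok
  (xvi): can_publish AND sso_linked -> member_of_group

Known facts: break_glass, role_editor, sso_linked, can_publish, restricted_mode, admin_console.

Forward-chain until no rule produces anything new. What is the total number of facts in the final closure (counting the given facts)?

17

Round 1: (v) [restricted_mode -> role_admin]; (xiv) [restricted_mode -> role_viewer]; (xv) [role_editor AND admin_console AND sso_linked -> quota_ok]; (xvi) [can_publish AND sso_linked -> member_of_group]. Adds role_admin, role_viewer, quota_ok, member_of_group.
Round 2: (i) [role_viewer AND role_editor -> can_invite]; (vi) [quota_ok AND role_editor -> cond_3]; (xii) [quota_ok AND member_of_group AND sso_linked -> can_read]. Adds can_invite, cond_3, can_read.
Round 3: (vii) [can_invite AND can_publish AND admin_console -> export_allowed]. Adds export_allowed.
Round 4: (iv) [export_allowed -> ip_allowlisted]; (ix) [export_allowed -> cond_4]. Adds ip_allowlisted, cond_4.
Round 5: (x) [ip_allowlisted AND can_read -> device_trusted]. Adds device_trusted.
Closure: {admin_console, break_glass, can_invite, can_publish, can_read, cond_3, cond_4, device_trusted, export_allowed, ip_allowlisted, member_of_group, quota_ok, restricted_mode, role_admin, role_editor, role_viewer, sso_linked} — 17 facts.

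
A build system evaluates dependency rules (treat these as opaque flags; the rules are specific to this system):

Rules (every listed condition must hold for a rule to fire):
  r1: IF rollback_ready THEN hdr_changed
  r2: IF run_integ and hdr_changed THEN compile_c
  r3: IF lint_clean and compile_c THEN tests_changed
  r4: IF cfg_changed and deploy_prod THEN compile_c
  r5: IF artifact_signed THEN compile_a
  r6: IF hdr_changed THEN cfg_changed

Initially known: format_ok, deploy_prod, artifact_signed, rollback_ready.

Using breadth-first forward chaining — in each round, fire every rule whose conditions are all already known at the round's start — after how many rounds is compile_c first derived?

3

Round 1: r1 [IF rollback_ready THEN hdr_changed]; r5 [IF artifact_signed THEN compile_a]. Adds hdr_changed, compile_a.
Round 2: r6 [IF hdr_changed THEN cfg_changed]. Adds cfg_changed.
Round 3: r4 [IF cfg_changed and deploy_prod THEN compile_c]. Adds compile_c.
compile_c first appears in round 3.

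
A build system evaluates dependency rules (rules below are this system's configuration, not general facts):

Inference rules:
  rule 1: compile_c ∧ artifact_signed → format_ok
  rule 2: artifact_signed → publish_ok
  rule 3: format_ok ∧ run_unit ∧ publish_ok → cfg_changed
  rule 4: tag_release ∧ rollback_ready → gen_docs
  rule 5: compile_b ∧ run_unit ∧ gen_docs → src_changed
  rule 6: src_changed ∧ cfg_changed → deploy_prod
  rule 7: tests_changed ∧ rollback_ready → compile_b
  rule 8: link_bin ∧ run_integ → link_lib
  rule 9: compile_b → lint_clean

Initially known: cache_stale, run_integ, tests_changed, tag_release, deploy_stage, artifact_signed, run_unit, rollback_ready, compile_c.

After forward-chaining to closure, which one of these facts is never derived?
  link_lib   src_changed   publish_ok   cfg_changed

[1] rule 1 [compile_c ∧ artifact_signed → format_ok]; rule 2 [artifact_signed → publish_ok]; rule 4 [tag_release ∧ rollback_ready → gen_docs]; rule 7 [tests_changed ∧ rollback_ready → compile_b]. ⇒ new: format_ok, publish_ok, gen_docs, compile_b.
[2] rule 3 [format_ok ∧ run_unit ∧ publish_ok → cfg_changed]; rule 5 [compile_b ∧ run_unit ∧ gen_docs → src_changed]; rule 9 [compile_b → lint_clean]. ⇒ new: cfg_changed, src_changed, lint_clean.
[3] rule 6 [src_changed ∧ cfg_changed → deploy_prod]. ⇒ new: deploy_prod.
Derived: src_changed (round 2), cfg_changed (round 2), publish_ok (round 1). link_lib never appears in any round.

link_lib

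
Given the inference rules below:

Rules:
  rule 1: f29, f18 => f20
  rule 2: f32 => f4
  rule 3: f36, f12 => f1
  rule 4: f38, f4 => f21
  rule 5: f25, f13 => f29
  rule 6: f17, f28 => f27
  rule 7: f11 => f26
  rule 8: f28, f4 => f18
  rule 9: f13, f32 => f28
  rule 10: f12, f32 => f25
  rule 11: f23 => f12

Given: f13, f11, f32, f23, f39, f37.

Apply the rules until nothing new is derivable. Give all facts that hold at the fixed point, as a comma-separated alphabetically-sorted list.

f11, f12, f13, f18, f20, f23, f25, f26, f28, f29, f32, f37, f39, f4

Round 1: rule 2 [f32 => f4]; rule 7 [f11 => f26]; rule 9 [f13, f32 => f28]; rule 11 [f23 => f12]. New: f4, f26, f28, f12.
Round 2: rule 8 [f28, f4 => f18]; rule 10 [f12, f32 => f25]. New: f18, f25.
Round 3: rule 5 [f25, f13 => f29]. New: f29.
Round 4: rule 1 [f29, f18 => f20]. New: f20.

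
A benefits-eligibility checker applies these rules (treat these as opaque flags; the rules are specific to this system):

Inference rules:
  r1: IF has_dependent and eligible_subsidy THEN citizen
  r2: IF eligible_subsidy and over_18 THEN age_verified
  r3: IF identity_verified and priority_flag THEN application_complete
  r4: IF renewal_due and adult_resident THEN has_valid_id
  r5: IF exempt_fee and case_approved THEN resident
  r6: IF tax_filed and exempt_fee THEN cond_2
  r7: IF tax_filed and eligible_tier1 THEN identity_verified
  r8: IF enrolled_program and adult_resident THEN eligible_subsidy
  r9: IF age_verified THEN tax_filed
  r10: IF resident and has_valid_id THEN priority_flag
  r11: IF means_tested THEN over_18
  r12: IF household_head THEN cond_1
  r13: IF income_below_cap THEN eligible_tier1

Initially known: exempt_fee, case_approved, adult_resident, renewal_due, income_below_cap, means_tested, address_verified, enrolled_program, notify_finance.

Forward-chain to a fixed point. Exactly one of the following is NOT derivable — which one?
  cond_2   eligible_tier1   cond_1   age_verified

cond_1

Round 1 — r4, r5, r8, r11, r13, derive has_valid_id, resident, eligible_subsidy, over_18, eligible_tier1.
Round 2 — r2, r10, derive age_verified, priority_flag.
Round 3 — r9, derive tax_filed.
Round 4 — r6, r7, derive cond_2, identity_verified.
Round 5 — r3, derive application_complete.
Derived: eligible_tier1 (round 1), age_verified (round 2), cond_2 (round 4). cond_1 never appears in any round.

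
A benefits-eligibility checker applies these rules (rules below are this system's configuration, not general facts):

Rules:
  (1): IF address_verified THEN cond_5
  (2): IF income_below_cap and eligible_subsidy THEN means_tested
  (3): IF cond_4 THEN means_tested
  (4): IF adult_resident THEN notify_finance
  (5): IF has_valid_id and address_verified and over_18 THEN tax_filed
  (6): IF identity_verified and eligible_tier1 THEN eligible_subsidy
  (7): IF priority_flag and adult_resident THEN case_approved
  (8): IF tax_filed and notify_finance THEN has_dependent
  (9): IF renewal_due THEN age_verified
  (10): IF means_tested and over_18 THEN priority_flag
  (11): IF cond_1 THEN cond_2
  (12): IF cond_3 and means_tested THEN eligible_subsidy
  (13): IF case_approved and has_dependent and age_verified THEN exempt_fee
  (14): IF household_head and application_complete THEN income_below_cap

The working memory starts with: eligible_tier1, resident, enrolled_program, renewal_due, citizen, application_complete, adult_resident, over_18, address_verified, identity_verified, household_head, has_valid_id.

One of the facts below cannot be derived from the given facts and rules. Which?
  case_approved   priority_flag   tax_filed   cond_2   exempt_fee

cond_2

Round 1 — (1), (4), (5), (6), (9), (14), derive cond_5, notify_finance, tax_filed, eligible_subsidy, age_verified, income_below_cap.
Round 2 — (2), (8), derive means_tested, has_dependent.
Round 3 — (10), derive priority_flag.
Round 4 — (7), derive case_approved.
Round 5 — (13), derive exempt_fee.
Derived: case_approved (round 4), exempt_fee (round 5), tax_filed (round 1), priority_flag (round 3). cond_2 never appears in any round.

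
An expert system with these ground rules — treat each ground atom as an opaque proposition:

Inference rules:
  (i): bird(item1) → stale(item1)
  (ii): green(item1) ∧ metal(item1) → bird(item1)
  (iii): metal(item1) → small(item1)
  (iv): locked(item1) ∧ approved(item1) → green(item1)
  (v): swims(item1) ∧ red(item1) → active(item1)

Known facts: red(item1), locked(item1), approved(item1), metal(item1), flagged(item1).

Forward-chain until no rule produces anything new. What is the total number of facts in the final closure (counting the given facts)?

Round 1: (iii) [metal(item1) → small(item1)]; (iv) [locked(item1) ∧ approved(item1) → green(item1)]. Adds small(item1), green(item1).
Round 2: (ii) [green(item1) ∧ metal(item1) → bird(item1)]. Adds bird(item1).
Round 3: (i) [bird(item1) → stale(item1)]. Adds stale(item1).
Closure: {approved(item1), bird(item1), flagged(item1), green(item1), locked(item1), metal(item1), red(item1), small(item1), stale(item1)} — 9 facts.

9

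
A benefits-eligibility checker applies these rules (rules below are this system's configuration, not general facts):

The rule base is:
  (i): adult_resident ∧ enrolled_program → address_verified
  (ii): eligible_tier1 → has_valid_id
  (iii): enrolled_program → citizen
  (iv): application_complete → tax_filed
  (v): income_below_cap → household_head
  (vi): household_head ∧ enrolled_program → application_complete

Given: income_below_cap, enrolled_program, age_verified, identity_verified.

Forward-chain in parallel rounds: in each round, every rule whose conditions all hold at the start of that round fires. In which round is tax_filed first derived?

3

Round 1 — (iii), (v), derive citizen, household_head.
Round 2 — (vi), derive application_complete.
Round 3 — (iv), derive tax_filed.
tax_filed first appears in round 3.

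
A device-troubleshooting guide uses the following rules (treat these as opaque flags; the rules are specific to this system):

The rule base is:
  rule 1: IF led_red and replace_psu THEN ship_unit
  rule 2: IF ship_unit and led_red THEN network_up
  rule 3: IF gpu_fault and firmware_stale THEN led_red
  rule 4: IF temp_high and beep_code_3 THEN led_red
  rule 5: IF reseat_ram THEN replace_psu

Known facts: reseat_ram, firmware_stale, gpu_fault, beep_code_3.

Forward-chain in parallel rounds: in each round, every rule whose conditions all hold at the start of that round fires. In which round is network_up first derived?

[1] rule 3 [IF gpu_fault and firmware_stale THEN led_red]; rule 5 [IF reseat_ram THEN replace_psu]. ⇒ new: led_red, replace_psu.
[2] rule 1 [IF led_red and replace_psu THEN ship_unit]. ⇒ new: ship_unit.
[3] rule 2 [IF ship_unit and led_red THEN network_up]. ⇒ new: network_up.
network_up first appears in round 3.

3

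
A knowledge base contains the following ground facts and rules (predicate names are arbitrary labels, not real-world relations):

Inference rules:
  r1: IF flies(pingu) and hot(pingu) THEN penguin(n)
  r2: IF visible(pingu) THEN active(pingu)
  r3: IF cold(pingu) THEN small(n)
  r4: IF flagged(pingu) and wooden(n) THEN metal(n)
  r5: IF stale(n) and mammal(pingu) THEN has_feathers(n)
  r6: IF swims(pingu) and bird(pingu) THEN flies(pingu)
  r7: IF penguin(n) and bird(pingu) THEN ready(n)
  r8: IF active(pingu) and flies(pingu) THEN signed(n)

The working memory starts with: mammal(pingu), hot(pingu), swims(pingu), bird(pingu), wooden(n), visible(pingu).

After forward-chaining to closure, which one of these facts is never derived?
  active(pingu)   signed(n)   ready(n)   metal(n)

metal(n)

Round 1: r2 [IF visible(pingu) THEN active(pingu)]; r6 [IF swims(pingu) and bird(pingu) THEN flies(pingu)]. Adds active(pingu), flies(pingu).
Round 2: r1 [IF flies(pingu) and hot(pingu) THEN penguin(n)]; r8 [IF active(pingu) and flies(pingu) THEN signed(n)]. Adds penguin(n), signed(n).
Round 3: r7 [IF penguin(n) and bird(pingu) THEN ready(n)]. Adds ready(n).
Derived: ready(n) (round 3), active(pingu) (round 1), signed(n) (round 2). metal(n) never appears in any round.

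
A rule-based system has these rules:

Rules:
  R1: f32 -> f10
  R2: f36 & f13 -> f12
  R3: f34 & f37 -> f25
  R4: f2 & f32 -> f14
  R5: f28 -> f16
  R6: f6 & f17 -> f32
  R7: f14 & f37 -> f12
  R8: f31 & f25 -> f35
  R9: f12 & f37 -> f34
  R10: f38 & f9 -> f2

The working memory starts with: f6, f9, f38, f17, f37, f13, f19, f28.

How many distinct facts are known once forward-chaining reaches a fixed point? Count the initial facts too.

Round 1 fires R5, R6, R10, giving f16, f32, f2.
Round 2 fires R1, R4, giving f10, f14.
Round 3 fires R7, giving f12.
Round 4 fires R9, giving f34.
Round 5 fires R3, giving f25.
Closure: {f10, f12, f13, f14, f16, f17, f19, f2, f25, f28, f32, f34, f37, f38, f6, f9} — 16 facts.

16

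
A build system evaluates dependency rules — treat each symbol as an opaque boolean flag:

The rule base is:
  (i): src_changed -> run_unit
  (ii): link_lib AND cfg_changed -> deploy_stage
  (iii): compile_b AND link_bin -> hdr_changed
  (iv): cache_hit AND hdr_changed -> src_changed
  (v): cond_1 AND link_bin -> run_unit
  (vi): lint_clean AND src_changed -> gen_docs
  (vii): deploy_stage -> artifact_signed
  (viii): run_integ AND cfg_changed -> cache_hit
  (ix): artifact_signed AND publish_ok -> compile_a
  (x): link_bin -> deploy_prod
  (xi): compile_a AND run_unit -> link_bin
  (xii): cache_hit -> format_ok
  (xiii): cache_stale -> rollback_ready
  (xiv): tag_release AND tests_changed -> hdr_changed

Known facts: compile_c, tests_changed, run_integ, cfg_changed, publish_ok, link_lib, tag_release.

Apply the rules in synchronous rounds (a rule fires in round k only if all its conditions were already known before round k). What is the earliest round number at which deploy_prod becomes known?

5

Round 1: (ii) [link_lib AND cfg_changed -> deploy_stage]; (viii) [run_integ AND cfg_changed -> cache_hit]; (xiv) [tag_release AND tests_changed -> hdr_changed]. New: deploy_stage, cache_hit, hdr_changed.
Round 2: (iv) [cache_hit AND hdr_changed -> src_changed]; (vii) [deploy_stage -> artifact_signed]; (xii) [cache_hit -> format_ok]. New: src_changed, artifact_signed, format_ok.
Round 3: (i) [src_changed -> run_unit]; (ix) [artifact_signed AND publish_ok -> compile_a]. New: run_unit, compile_a.
Round 4: (xi) [compile_a AND run_unit -> link_bin]. New: link_bin.
Round 5: (x) [link_bin -> deploy_prod]. New: deploy_prod.
deploy_prod first appears in round 5.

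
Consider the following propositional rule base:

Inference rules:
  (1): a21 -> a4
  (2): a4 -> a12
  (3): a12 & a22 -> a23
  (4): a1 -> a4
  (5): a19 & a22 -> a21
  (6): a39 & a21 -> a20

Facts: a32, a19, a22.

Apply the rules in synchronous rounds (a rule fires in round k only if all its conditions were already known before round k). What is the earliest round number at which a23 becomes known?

[1] (5) [a19 & a22 -> a21]. ⇒ new: a21.
[2] (1) [a21 -> a4]. ⇒ new: a4.
[3] (2) [a4 -> a12]. ⇒ new: a12.
[4] (3) [a12 & a22 -> a23]. ⇒ new: a23.
a23 first appears in round 4.

4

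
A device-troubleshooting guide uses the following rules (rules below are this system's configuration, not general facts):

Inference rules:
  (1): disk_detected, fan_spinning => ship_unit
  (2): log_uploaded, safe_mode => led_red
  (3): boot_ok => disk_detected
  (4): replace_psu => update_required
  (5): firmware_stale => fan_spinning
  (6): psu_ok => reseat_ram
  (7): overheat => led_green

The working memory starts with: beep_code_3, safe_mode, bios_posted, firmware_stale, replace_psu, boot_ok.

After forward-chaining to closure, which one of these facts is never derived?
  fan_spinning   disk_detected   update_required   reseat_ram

reseat_ram

Round 1 — (3), (4), (5), derive disk_detected, update_required, fan_spinning.
Round 2 — (1), derive ship_unit.
Derived: fan_spinning (round 1), update_required (round 1), disk_detected (round 1). reseat_ram never appears in any round.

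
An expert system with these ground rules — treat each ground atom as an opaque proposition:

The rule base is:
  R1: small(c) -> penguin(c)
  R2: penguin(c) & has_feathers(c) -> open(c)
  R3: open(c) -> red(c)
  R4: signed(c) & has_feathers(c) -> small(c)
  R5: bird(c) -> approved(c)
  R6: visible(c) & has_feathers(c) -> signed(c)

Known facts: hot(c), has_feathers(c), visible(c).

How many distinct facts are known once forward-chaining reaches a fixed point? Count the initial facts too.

8

Round 1: R6 [visible(c) & has_feathers(c) -> signed(c)]. Adds signed(c).
Round 2: R4 [signed(c) & has_feathers(c) -> small(c)]. Adds small(c).
Round 3: R1 [small(c) -> penguin(c)]. Adds penguin(c).
Round 4: R2 [penguin(c) & has_feathers(c) -> open(c)]. Adds open(c).
Round 5: R3 [open(c) -> red(c)]. Adds red(c).
Closure: {has_feathers(c), hot(c), open(c), penguin(c), red(c), signed(c), small(c), visible(c)} — 8 facts.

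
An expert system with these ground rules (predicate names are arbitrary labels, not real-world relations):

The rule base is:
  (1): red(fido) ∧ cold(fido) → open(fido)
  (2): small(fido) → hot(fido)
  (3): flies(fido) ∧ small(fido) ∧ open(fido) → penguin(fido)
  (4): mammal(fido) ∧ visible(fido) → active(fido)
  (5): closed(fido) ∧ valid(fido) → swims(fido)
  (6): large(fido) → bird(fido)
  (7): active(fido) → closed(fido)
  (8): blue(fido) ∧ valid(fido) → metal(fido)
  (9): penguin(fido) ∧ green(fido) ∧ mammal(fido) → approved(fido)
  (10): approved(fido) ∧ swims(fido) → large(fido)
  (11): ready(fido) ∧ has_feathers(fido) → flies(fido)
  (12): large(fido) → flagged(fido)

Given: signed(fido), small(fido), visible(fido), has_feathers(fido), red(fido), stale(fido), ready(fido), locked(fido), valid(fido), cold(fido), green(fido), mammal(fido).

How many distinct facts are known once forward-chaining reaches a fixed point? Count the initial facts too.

Round 1 — (1), (2), (4), (11), derive open(fido), hot(fido), active(fido), flies(fido).
Round 2 — (3), (7), derive penguin(fido), closed(fido).
Round 3 — (5), (9), derive swims(fido), approved(fido).
Round 4 — (10), derive large(fido).
Round 5 — (6), (12), derive bird(fido), flagged(fido).
Closure: {active(fido), approved(fido), bird(fido), closed(fido), cold(fido), flagged(fido), flies(fido), green(fido), has_feathers(fido), hot(fido), large(fido), locked(fido), mammal(fido), open(fido), penguin(fido), ready(fido), red(fido), signed(fido), small(fido), stale(fido), swims(fido), valid(fido), visible(fido)} — 23 facts.

23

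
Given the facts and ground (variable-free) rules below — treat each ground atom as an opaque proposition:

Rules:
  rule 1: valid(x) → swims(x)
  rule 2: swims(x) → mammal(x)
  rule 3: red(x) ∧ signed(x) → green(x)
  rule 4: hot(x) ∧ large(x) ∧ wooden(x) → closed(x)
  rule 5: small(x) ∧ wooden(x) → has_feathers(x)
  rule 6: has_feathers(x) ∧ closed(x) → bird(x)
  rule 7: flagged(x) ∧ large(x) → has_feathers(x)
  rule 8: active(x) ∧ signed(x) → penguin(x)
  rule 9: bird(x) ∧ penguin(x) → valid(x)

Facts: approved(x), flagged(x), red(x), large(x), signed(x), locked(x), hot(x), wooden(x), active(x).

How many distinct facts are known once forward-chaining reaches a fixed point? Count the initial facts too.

17

Round 1 fires rule 3, rule 4, rule 7, rule 8, giving green(x), closed(x), has_feathers(x), penguin(x).
Round 2 fires rule 6, giving bird(x).
Round 3 fires rule 9, giving valid(x).
Round 4 fires rule 1, giving swims(x).
Round 5 fires rule 2, giving mammal(x).
Closure: {active(x), approved(x), bird(x), closed(x), flagged(x), green(x), has_feathers(x), hot(x), large(x), locked(x), mammal(x), penguin(x), red(x), signed(x), swims(x), valid(x), wooden(x)} — 17 facts.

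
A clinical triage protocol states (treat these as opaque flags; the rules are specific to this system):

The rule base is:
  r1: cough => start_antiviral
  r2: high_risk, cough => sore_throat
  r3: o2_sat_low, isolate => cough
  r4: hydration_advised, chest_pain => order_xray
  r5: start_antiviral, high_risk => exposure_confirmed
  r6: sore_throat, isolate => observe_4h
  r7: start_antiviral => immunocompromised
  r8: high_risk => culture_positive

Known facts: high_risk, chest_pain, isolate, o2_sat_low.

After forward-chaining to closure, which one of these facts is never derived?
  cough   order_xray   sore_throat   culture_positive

[1] r3 [o2_sat_low, isolate => cough]; r8 [high_risk => culture_positive]. ⇒ new: cough, culture_positive.
[2] r1 [cough => start_antiviral]; r2 [high_risk, cough => sore_throat]. ⇒ new: start_antiviral, sore_throat.
[3] r5 [start_antiviral, high_risk => exposure_confirmed]; r6 [sore_throat, isolate => observe_4h]; r7 [start_antiviral => immunocompromised]. ⇒ new: exposure_confirmed, observe_4h, immunocompromised.
Derived: sore_throat (round 2), cough (round 1), culture_positive (round 1). order_xray never appears in any round.

order_xray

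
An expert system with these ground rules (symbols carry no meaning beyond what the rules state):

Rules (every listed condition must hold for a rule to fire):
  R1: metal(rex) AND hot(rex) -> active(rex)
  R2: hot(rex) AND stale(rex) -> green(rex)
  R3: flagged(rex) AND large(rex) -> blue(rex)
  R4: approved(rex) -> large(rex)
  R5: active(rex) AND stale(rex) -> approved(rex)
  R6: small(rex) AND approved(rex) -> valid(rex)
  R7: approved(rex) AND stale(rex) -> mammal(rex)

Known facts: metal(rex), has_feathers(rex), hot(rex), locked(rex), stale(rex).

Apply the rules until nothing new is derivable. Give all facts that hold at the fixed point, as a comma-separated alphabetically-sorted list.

active(rex), approved(rex), green(rex), has_feathers(rex), hot(rex), large(rex), locked(rex), mammal(rex), metal(rex), stale(rex)

[1] R1 [metal(rex) AND hot(rex) -> active(rex)]; R2 [hot(rex) AND stale(rex) -> green(rex)]. ⇒ new: active(rex), green(rex).
[2] R5 [active(rex) AND stale(rex) -> approved(rex)]. ⇒ new: approved(rex).
[3] R4 [approved(rex) -> large(rex)]; R7 [approved(rex) AND stale(rex) -> mammal(rex)]. ⇒ new: large(rex), mammal(rex).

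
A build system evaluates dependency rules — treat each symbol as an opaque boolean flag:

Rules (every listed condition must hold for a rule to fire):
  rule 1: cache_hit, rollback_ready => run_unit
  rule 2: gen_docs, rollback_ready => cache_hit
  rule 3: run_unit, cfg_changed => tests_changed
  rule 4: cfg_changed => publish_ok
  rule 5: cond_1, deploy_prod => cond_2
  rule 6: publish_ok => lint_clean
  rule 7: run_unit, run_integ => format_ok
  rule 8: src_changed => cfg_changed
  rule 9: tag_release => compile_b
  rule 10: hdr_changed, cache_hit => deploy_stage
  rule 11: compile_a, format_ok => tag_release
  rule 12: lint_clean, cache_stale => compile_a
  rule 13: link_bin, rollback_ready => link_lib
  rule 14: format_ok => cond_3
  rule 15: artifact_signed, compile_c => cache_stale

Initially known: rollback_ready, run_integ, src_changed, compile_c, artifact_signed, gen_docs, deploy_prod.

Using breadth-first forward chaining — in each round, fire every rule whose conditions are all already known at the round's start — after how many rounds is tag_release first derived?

Round 1 fires rule 2, rule 8, rule 15, giving cache_hit, cfg_changed, cache_stale.
Round 2 fires rule 1, rule 4, giving run_unit, publish_ok.
Round 3 fires rule 3, rule 6, rule 7, giving tests_changed, lint_clean, format_ok.
Round 4 fires rule 12, rule 14, giving compile_a, cond_3.
Round 5 fires rule 11, giving tag_release.
tag_release first appears in round 5.

5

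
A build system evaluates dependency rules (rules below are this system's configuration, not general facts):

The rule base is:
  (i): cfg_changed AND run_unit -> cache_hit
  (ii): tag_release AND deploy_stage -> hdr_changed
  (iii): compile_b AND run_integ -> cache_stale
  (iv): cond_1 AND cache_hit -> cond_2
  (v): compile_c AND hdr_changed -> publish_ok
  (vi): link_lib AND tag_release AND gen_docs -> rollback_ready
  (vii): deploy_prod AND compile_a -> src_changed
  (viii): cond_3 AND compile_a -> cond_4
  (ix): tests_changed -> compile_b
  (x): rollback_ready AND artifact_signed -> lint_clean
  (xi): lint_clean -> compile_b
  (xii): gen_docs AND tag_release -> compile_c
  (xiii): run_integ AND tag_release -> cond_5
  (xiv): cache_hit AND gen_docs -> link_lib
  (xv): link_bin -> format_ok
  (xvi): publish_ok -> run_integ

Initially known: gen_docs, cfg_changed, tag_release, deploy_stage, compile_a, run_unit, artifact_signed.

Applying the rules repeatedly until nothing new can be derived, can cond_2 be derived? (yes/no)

Round 1 fires (i), (ii), (xii), giving cache_hit, hdr_changed, compile_c.
Round 2 fires (v), (xiv), giving publish_ok, link_lib.
Round 3 fires (vi), (xvi), giving rollback_ready, run_integ.
Round 4 fires (x), (xiii), giving lint_clean, cond_5.
Round 5 fires (xi), giving compile_b.
Round 6 fires (iii), giving cache_stale.
Fixed point reached. cond_2 is concluded only by (iv); (iv) needs cond_1 (never derived).

no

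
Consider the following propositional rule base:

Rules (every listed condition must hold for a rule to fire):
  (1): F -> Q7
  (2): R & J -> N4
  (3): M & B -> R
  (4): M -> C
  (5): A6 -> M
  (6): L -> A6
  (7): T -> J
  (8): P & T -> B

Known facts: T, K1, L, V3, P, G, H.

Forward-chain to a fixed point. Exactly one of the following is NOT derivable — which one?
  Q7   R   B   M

Q7

Round 1 fires (6), (7), (8), giving A6, J, B.
Round 2 fires (5), giving M.
Round 3 fires (3), (4), giving R, C.
Round 4 fires (2), giving N4.
Derived: M (round 2), R (round 3), B (round 1). Q7 never appears in any round.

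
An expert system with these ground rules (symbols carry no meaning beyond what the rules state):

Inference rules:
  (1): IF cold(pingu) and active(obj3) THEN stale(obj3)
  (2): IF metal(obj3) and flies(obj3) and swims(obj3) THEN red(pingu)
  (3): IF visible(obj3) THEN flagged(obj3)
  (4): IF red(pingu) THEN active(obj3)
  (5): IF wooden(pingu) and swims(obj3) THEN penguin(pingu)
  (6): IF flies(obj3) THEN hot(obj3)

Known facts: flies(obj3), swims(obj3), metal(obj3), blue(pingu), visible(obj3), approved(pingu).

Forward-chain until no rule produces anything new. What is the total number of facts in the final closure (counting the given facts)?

Round 1: (2) [IF metal(obj3) and flies(obj3) and swims(obj3) THEN red(pingu)]; (3) [IF visible(obj3) THEN flagged(obj3)]; (6) [IF flies(obj3) THEN hot(obj3)]. New: red(pingu), flagged(obj3), hot(obj3).
Round 2: (4) [IF red(pingu) THEN active(obj3)]. New: active(obj3).
Closure: {active(obj3), approved(pingu), blue(pingu), flagged(obj3), flies(obj3), hot(obj3), metal(obj3), red(pingu), swims(obj3), visible(obj3)} — 10 facts.

10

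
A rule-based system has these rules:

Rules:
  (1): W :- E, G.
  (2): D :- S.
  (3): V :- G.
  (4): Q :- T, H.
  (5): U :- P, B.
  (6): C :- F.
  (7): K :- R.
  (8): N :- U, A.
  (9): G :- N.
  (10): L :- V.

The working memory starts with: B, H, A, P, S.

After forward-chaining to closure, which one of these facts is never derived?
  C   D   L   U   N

[1] (2) [D :- S.]; (5) [U :- P, B.]. ⇒ new: D, U.
[2] (8) [N :- U, A.]. ⇒ new: N.
[3] (9) [G :- N.]. ⇒ new: G.
[4] (3) [V :- G.]. ⇒ new: V.
[5] (10) [L :- V.]. ⇒ new: L.
Derived: L (round 5), U (round 1), N (round 2), D (round 1). C never appears in any round.

C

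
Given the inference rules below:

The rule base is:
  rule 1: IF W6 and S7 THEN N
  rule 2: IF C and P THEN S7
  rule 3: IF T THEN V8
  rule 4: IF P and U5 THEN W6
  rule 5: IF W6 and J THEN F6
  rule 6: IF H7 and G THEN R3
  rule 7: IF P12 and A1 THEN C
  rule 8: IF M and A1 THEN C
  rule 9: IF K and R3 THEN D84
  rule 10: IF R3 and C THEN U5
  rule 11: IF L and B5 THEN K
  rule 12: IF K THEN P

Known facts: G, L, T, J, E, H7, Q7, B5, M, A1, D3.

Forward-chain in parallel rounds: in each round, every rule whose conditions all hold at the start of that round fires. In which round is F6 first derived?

4

Round 1: rule 3 [IF T THEN V8]; rule 6 [IF H7 and G THEN R3]; rule 8 [IF M and A1 THEN C]; rule 11 [IF L and B5 THEN K]. New: V8, R3, C, K.
Round 2: rule 9 [IF K and R3 THEN D84]; rule 10 [IF R3 and C THEN U5]; rule 12 [IF K THEN P]. New: D84, U5, P.
Round 3: rule 2 [IF C and P THEN S7]; rule 4 [IF P and U5 THEN W6]. New: S7, W6.
Round 4: rule 1 [IF W6 and S7 THEN N]; rule 5 [IF W6 and J THEN F6]. New: N, F6.
F6 first appears in round 4.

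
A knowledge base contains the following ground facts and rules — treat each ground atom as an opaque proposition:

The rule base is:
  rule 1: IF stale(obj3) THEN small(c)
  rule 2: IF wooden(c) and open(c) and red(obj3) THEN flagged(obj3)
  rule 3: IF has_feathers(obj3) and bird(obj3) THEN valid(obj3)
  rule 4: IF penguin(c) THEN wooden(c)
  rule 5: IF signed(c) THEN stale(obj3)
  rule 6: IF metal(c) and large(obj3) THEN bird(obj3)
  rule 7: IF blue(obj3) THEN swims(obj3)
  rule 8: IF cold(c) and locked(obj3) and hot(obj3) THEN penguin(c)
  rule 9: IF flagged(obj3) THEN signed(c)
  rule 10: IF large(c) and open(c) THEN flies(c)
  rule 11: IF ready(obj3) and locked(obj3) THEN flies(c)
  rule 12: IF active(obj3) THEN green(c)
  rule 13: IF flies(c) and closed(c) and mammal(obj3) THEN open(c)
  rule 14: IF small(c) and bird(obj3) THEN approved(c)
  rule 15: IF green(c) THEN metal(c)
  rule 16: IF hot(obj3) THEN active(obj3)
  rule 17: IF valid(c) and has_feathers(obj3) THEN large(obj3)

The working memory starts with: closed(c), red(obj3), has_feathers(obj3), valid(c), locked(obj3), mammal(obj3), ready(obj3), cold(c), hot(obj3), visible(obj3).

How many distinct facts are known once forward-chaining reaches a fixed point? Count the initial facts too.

25

Round 1 — rule 8, rule 11, rule 16, rule 17, derive penguin(c), flies(c), active(obj3), large(obj3).
Round 2 — rule 4, rule 12, rule 13, derive wooden(c), green(c), open(c).
Round 3 — rule 2, rule 15, derive flagged(obj3), metal(c).
Round 4 — rule 6, rule 9, derive bird(obj3), signed(c).
Round 5 — rule 3, rule 5, derive valid(obj3), stale(obj3).
Round 6 — rule 1, derive small(c).
Round 7 — rule 14, derive approved(c).
Closure: {active(obj3), approved(c), bird(obj3), closed(c), cold(c), flagged(obj3), flies(c), green(c), has_feathers(obj3), hot(obj3), large(obj3), locked(obj3), mammal(obj3), metal(c), open(c), penguin(c), ready(obj3), red(obj3), signed(c), small(c), stale(obj3), valid(c), valid(obj3), visible(obj3), wooden(c)} — 25 facts.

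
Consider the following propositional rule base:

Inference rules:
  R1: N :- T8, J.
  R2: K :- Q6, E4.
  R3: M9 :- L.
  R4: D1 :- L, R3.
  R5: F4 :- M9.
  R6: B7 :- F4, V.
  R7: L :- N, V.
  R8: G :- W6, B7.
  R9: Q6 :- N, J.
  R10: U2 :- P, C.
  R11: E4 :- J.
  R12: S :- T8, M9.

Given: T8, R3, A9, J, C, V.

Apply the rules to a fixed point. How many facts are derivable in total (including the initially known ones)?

Round 1 fires R1, R11, giving N, E4.
Round 2 fires R7, R9, giving L, Q6.
Round 3 fires R2, R3, R4, giving K, M9, D1.
Round 4 fires R5, R12, giving F4, S.
Round 5 fires R6, giving B7.
Closure: {A9, B7, C, D1, E4, F4, J, K, L, M9, N, Q6, R3, S, T8, V} — 16 facts.

16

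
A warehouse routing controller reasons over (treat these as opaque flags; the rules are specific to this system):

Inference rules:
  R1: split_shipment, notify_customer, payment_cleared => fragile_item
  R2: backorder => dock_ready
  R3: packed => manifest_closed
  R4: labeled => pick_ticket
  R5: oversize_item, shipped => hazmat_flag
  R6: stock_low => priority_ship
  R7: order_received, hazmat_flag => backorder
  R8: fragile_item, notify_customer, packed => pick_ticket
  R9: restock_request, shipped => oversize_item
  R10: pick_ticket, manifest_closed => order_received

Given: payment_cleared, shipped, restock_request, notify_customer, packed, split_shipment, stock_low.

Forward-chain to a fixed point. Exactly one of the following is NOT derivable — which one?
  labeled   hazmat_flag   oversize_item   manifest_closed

labeled

Round 1 fires R1, R3, R6, R9, giving fragile_item, manifest_closed, priority_ship, oversize_item.
Round 2 fires R5, R8, giving hazmat_flag, pick_ticket.
Round 3 fires R10, giving order_received.
Round 4 fires R7, giving backorder.
Round 5 fires R2, giving dock_ready.
Derived: oversize_item (round 1), hazmat_flag (round 2), manifest_closed (round 1). labeled never appears in any round.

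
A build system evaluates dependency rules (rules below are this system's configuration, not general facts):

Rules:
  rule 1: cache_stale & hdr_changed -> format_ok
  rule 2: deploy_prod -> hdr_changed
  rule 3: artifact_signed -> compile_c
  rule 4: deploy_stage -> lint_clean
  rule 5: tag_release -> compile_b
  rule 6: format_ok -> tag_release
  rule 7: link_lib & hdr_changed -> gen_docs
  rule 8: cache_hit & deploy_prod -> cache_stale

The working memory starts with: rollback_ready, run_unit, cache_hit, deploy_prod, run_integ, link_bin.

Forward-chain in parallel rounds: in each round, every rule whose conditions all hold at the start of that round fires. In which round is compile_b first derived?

4

Round 1: rule 2 [deploy_prod -> hdr_changed]; rule 8 [cache_hit & deploy_prod -> cache_stale]. New: hdr_changed, cache_stale.
Round 2: rule 1 [cache_stale & hdr_changed -> format_ok]. New: format_ok.
Round 3: rule 6 [format_ok -> tag_release]. New: tag_release.
Round 4: rule 5 [tag_release -> compile_b]. New: compile_b.
compile_b first appears in round 4.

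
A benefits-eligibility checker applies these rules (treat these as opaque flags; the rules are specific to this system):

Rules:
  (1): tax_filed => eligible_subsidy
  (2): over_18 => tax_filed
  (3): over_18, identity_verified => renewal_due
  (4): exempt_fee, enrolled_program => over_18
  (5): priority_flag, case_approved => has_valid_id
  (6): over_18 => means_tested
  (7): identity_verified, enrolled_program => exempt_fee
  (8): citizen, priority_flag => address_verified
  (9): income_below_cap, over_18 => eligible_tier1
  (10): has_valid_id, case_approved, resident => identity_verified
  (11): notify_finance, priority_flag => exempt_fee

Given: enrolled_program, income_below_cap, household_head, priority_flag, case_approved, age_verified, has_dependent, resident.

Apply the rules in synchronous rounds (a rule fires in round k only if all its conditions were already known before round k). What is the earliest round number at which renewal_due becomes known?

5

Round 1 fires (5), giving has_valid_id.
Round 2 fires (10), giving identity_verified.
Round 3 fires (7), giving exempt_fee.
Round 4 fires (4), giving over_18.
Round 5 fires (2), (3), (6), (9), giving tax_filed, renewal_due, means_tested, eligible_tier1.
renewal_due first appears in round 5.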